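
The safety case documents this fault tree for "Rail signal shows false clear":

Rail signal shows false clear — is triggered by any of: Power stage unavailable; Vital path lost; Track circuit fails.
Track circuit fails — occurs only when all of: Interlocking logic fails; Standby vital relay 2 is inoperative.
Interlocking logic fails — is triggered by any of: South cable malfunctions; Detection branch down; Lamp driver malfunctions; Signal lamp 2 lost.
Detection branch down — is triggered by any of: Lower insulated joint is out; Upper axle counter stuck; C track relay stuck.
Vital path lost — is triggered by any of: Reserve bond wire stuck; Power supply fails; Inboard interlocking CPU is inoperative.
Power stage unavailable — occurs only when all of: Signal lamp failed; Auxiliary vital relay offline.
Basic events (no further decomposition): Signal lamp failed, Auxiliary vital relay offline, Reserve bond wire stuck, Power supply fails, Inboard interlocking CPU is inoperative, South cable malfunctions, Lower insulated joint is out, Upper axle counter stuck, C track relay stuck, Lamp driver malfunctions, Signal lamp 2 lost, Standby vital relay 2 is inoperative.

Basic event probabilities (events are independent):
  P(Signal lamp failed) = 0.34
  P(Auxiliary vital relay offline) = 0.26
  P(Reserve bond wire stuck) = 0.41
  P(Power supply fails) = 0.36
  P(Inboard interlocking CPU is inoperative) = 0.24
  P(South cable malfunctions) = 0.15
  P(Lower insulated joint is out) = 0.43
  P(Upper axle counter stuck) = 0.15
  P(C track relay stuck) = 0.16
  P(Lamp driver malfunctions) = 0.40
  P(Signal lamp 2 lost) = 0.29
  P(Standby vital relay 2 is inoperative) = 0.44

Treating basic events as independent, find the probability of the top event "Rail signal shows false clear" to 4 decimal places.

0.8365

P(Power stage unavailable) [AND] = 0.34 × 0.26 = 0.088400
P(Vital path lost) [OR] = 1 − (1−0.41) × (1−0.36) × (1−0.24) = 0.713024
P(Detection branch down) [OR] = 1 − (1−0.43) × (1−0.15) × (1−0.16) = 0.593020
P(Interlocking logic fails) [OR] = 1 − (1−0.15) × (1−0.593020) × (1−0.40) × (1−0.29) = 0.852633
P(Track circuit fails) [AND] = 0.852633 × 0.44 = 0.375159
P(Rail signal shows false clear) [OR] = 1 − (1−0.088400) × (1−0.713024) × (1−0.375159) = 0.836537
Rounded to 4 decimal places: P(Rail signal shows false clear) ≈ 0.8365.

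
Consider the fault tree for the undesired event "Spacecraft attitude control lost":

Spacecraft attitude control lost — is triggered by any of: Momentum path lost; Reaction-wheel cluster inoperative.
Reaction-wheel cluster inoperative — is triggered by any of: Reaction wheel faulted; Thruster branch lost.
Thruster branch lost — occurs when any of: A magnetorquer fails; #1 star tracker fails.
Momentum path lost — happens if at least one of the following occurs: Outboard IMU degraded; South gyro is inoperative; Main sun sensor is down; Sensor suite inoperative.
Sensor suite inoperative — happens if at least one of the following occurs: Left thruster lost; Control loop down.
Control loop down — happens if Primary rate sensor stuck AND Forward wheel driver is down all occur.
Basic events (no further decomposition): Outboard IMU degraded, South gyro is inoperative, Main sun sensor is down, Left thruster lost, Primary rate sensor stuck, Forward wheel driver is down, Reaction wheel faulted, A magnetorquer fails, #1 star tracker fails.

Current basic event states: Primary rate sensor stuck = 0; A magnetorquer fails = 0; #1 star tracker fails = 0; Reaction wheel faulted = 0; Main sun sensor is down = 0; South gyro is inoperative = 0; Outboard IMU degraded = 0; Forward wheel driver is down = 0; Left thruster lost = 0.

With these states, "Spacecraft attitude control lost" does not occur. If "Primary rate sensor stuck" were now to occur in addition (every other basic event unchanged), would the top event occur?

No

Counterfactual: set "Primary rate sensor stuck" to occurred.
Control loop down [AND]: Primary rate sensor stuck=occurs, Forward wheel driver is down=not → not all inputs occur → does not occur.
Sensor suite inoperative [OR]: Left thruster lost=not, Control loop down=not → no input occurs → does not occur.
Momentum path lost [OR]: Outboard IMU degraded=not, South gyro is inoperative=not, Main sun sensor is down=not, Sensor suite inoperative=not → no input occurs → does not occur.
Thruster branch lost [OR]: A magnetorquer fails=not, #1 star tracker fails=not → no input occurs → does not occur.
Reaction-wheel cluster inoperative [OR]: Reaction wheel faulted=not, Thruster branch lost=not → no input occurs → does not occur.
Spacecraft attitude control lost [OR]: Momentum path lost=not, Reaction-wheel cluster inoperative=not → no input occurs → does not occur.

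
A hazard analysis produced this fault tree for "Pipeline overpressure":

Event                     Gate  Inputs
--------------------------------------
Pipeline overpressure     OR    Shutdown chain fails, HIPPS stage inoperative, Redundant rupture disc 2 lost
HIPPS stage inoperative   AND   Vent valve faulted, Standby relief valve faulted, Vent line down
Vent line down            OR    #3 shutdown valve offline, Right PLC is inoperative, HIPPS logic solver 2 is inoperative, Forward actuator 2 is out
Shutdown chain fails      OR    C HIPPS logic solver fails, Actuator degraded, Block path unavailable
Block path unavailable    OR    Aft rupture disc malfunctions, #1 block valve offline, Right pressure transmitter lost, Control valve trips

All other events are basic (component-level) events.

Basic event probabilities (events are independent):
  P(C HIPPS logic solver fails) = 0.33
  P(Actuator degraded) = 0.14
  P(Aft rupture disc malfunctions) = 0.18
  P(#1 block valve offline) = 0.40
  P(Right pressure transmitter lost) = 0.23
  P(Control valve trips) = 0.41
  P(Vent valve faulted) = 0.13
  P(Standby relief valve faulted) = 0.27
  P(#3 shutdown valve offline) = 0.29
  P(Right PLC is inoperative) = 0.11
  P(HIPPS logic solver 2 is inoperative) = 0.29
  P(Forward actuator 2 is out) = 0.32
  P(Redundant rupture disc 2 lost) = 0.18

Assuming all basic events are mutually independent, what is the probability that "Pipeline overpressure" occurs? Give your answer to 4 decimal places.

0.8970

P(Block path unavailable) [OR] = 1 − (1−0.18) × (1−0.40) × (1−0.23) × (1−0.41) = 0.776484
P(Shutdown chain fails) [OR] = 1 − (1−0.33) × (1−0.14) × (1−0.776484) = 0.871210
P(Vent line down) [OR] = 1 − (1−0.29) × (1−0.11) × (1−0.29) × (1−0.32) = 0.694919
P(HIPPS stage inoperative) [AND] = 0.13 × 0.27 × 0.694919 = 0.024392
P(Pipeline overpressure) [OR] = 1 − (1−0.871210) × (1−0.024392) × (1−0.18) = 0.896968
Rounded to 4 decimal places: P(Pipeline overpressure) ≈ 0.8970.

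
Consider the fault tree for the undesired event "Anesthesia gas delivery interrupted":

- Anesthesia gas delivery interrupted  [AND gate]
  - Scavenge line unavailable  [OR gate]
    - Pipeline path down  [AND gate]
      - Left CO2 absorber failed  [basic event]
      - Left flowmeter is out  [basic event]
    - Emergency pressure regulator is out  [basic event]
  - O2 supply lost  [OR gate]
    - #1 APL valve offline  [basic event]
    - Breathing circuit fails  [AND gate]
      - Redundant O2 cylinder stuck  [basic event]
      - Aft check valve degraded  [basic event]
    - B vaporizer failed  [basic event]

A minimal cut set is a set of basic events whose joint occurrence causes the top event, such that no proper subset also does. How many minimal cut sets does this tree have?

Pipeline path down [AND]: one cut set from each child combined → 1 × 1 = 1 cut set(s).
Scavenge line unavailable [OR]: union of children's cut sets → 2 cut set(s).
Breathing circuit fails [AND]: one cut set from each child combined → 1 × 1 = 1 cut set(s).
O2 supply lost [OR]: union of children's cut sets → 3 cut set(s).
Anesthesia gas delivery interrupted [AND]: one cut set from each child combined → 2 × 3 = 6 cut set(s).
Minimal cut sets: {#1 APL valve offline, Left CO2 absorber failed, Left flowmeter is out}; {Aft check valve degraded, Left CO2 absorber failed, Left flowmeter is out, Redundant O2 cylinder stuck}; {B vaporizer failed, Left CO2 absorber failed, Left flowmeter is out}; {#1 APL valve offline, Emergency pressure regulator is out}; {Aft check valve degraded, Emergency pressure regulator is out, Redundant O2 cylinder stuck}; {B vaporizer failed, Emergency pressure regulator is out}.

6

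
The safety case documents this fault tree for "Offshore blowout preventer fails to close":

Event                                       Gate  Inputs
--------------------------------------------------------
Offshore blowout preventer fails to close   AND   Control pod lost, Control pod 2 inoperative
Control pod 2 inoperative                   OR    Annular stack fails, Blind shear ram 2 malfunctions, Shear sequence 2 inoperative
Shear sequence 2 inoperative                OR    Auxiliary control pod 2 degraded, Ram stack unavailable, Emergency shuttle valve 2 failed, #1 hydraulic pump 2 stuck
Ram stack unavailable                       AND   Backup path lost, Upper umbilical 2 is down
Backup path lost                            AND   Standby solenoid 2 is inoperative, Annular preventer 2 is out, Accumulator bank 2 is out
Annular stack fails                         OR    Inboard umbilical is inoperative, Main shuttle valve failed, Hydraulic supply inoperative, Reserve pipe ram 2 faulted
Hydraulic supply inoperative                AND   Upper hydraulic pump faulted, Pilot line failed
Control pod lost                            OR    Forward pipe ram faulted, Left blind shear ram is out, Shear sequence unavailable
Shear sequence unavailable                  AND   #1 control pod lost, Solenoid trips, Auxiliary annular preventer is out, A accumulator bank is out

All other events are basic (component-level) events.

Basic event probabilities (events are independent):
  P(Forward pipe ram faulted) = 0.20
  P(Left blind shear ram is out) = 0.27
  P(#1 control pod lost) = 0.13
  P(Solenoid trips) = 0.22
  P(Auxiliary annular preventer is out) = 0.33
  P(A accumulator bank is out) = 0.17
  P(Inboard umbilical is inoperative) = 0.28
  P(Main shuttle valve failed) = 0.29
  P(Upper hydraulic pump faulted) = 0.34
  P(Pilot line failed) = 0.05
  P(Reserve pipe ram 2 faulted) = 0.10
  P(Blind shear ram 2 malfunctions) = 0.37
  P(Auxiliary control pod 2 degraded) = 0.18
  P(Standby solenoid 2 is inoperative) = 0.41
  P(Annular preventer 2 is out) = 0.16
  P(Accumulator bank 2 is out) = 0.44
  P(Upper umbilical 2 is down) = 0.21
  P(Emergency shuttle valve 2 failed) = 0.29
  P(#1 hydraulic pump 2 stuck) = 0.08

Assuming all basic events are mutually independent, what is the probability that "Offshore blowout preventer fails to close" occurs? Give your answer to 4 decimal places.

P(Shear sequence unavailable) [AND] = 0.13 × 0.22 × 0.33 × 0.17 = 0.001604
P(Control pod lost) [OR] = 1 − (1−0.20) × (1−0.27) × (1−0.001604) = 0.416937
P(Hydraulic supply inoperative) [AND] = 0.34 × 0.05 = 0.017000
P(Annular stack fails) [OR] = 1 − (1−0.28) × (1−0.29) × (1−0.017000) × (1−0.10) = 0.547741
P(Backup path lost) [AND] = 0.41 × 0.16 × 0.44 = 0.028864
P(Ram stack unavailable) [AND] = 0.028864 × 0.21 = 0.006061
P(Shear sequence 2 inoperative) [OR] = 1 − (1−0.18) × (1−0.006061) × (1−0.29) × (1−0.08) = 0.467622
P(Control pod 2 inoperative) [OR] = 1 − (1−0.547741) × (1−0.37) × (1−0.467622) = 0.848313
P(Offshore blowout preventer fails to close) [AND] = 0.416937 × 0.848313 = 0.353693
Rounded to 4 decimal places: P(Offshore blowout preventer fails to close) ≈ 0.3537.

0.3537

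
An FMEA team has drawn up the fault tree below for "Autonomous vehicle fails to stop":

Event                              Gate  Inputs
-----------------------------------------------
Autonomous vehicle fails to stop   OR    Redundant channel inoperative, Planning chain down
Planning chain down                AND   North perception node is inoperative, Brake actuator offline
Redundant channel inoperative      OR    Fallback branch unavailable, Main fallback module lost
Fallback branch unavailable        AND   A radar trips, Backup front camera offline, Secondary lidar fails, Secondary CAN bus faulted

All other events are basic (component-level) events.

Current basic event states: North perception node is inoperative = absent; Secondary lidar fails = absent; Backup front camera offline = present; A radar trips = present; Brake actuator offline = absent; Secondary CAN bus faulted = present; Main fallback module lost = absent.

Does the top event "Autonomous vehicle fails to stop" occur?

No

Fallback branch unavailable [AND]: A radar trips=occurs, Backup front camera offline=occurs, Secondary lidar fails=not, Secondary CAN bus faulted=occurs → not all inputs occur → does not occur.
Redundant channel inoperative [OR]: Fallback branch unavailable=not, Main fallback module lost=not → no input occurs → does not occur.
Planning chain down [AND]: North perception node is inoperative=not, Brake actuator offline=not → not all inputs occur → does not occur.
Autonomous vehicle fails to stop [OR]: Redundant channel inoperative=not, Planning chain down=not → no input occurs → does not occur.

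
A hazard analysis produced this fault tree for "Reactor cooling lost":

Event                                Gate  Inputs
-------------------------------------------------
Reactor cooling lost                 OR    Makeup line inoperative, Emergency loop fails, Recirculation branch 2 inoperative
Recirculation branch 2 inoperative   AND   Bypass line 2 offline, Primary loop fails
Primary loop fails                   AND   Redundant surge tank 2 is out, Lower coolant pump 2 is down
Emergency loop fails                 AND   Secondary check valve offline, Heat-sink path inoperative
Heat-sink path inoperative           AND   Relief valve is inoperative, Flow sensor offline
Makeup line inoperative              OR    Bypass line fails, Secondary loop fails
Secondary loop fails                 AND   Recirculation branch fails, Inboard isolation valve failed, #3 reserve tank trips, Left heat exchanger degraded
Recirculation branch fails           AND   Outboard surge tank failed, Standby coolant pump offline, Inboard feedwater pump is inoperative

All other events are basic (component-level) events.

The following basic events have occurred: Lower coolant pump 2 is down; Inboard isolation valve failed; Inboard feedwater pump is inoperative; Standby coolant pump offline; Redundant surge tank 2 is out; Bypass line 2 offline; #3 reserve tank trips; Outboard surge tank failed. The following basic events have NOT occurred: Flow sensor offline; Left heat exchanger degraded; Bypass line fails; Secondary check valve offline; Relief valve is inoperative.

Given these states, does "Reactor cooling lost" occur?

Recirculation branch fails [AND]: Outboard surge tank failed=occurs, Standby coolant pump offline=occurs, Inboard feedwater pump is inoperative=occurs → all inputs occur → occurs.
Secondary loop fails [AND]: Recirculation branch fails=occurs, Inboard isolation valve failed=occurs, #3 reserve tank trips=occurs, Left heat exchanger degraded=not → not all inputs occur → does not occur.
Makeup line inoperative [OR]: Bypass line fails=not, Secondary loop fails=not → no input occurs → does not occur.
Heat-sink path inoperative [AND]: Relief valve is inoperative=not, Flow sensor offline=not → not all inputs occur → does not occur.
Emergency loop fails [AND]: Secondary check valve offline=not, Heat-sink path inoperative=not → not all inputs occur → does not occur.
Primary loop fails [AND]: Redundant surge tank 2 is out=occurs, Lower coolant pump 2 is down=occurs → all inputs occur → occurs.
Recirculation branch 2 inoperative [AND]: Bypass line 2 offline=occurs, Primary loop fails=occurs → all inputs occur → occurs.
Reactor cooling lost [OR]: Makeup line inoperative=not, Emergency loop fails=not, Recirculation branch 2 inoperative=occurs → at least one input occurs → occurs.

Yes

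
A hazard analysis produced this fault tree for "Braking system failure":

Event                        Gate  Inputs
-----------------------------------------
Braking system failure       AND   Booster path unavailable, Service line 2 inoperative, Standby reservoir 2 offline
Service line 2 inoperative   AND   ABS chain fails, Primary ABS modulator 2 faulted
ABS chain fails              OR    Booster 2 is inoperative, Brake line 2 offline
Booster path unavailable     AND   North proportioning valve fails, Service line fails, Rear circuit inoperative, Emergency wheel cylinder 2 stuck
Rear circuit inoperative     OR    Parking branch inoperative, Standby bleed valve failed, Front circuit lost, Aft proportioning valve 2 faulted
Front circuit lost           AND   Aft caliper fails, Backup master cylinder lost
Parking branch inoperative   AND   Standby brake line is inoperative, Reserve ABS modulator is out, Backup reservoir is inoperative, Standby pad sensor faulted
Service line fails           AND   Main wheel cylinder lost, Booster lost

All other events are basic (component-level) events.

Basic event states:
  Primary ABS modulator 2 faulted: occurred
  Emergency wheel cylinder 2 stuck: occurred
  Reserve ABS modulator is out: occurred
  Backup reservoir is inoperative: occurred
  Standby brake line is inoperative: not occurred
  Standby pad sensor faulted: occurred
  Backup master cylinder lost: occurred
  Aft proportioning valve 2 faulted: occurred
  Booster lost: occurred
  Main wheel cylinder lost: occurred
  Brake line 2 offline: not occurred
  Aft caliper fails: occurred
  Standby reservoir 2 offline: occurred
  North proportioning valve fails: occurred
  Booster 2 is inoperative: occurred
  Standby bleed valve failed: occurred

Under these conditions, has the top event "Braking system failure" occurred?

Yes

Service line fails [AND]: Main wheel cylinder lost=occurs, Booster lost=occurs → all inputs occur → occurs.
Parking branch inoperative [AND]: Standby brake line is inoperative=not, Reserve ABS modulator is out=occurs, Backup reservoir is inoperative=occurs, Standby pad sensor faulted=occurs → not all inputs occur → does not occur.
Front circuit lost [AND]: Aft caliper fails=occurs, Backup master cylinder lost=occurs → all inputs occur → occurs.
Rear circuit inoperative [OR]: Parking branch inoperative=not, Standby bleed valve failed=occurs, Front circuit lost=occurs, Aft proportioning valve 2 faulted=occurs → at least one input occurs → occurs.
Booster path unavailable [AND]: North proportioning valve fails=occurs, Service line fails=occurs, Rear circuit inoperative=occurs, Emergency wheel cylinder 2 stuck=occurs → all inputs occur → occurs.
ABS chain fails [OR]: Booster 2 is inoperative=occurs, Brake line 2 offline=not → at least one input occurs → occurs.
Service line 2 inoperative [AND]: ABS chain fails=occurs, Primary ABS modulator 2 faulted=occurs → all inputs occur → occurs.
Braking system failure [AND]: Booster path unavailable=occurs, Service line 2 inoperative=occurs, Standby reservoir 2 offline=occurs → all inputs occur → occurs.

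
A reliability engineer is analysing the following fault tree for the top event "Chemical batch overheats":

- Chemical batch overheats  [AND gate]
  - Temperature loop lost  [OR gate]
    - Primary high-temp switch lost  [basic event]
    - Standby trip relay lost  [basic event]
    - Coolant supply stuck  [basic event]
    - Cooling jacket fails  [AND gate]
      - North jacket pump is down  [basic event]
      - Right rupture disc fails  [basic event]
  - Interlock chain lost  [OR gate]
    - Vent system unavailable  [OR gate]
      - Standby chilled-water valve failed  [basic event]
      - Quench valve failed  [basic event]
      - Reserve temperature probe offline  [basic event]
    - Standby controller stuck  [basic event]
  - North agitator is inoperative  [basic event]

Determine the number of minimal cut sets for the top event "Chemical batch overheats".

16

Cooling jacket fails [AND]: one cut set from each child combined → 1 × 1 = 1 cut set(s).
Temperature loop lost [OR]: union of children's cut sets → 4 cut set(s).
Vent system unavailable [OR]: union of children's cut sets → 3 cut set(s).
Interlock chain lost [OR]: union of children's cut sets → 4 cut set(s).
Chemical batch overheats [AND]: one cut set from each child combined → 4 × 4 × 1 = 16 cut set(s).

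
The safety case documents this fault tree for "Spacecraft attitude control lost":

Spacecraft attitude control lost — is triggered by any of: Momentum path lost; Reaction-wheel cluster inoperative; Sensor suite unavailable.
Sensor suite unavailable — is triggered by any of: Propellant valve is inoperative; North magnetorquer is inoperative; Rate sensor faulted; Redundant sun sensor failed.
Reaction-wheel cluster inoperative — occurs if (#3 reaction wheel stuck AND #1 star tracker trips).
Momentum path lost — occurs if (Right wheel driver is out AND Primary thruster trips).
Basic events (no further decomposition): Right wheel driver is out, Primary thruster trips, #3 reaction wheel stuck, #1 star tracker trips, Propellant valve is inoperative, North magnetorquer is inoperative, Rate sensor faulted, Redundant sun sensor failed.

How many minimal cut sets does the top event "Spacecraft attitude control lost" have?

6

Momentum path lost [AND]: one cut set from each child combined → 1 × 1 = 1 cut set(s).
Reaction-wheel cluster inoperative [AND]: one cut set from each child combined → 1 × 1 = 1 cut set(s).
Sensor suite unavailable [OR]: union of children's cut sets → 4 cut set(s).
Spacecraft attitude control lost [OR]: union of children's cut sets → 6 cut set(s).
Minimal cut sets: {Primary thruster trips, Right wheel driver is out}; {#1 star tracker trips, #3 reaction wheel stuck}; {Propellant valve is inoperative}; {North magnetorquer is inoperative}; {Rate sensor faulted}; {Redundant sun sensor failed}.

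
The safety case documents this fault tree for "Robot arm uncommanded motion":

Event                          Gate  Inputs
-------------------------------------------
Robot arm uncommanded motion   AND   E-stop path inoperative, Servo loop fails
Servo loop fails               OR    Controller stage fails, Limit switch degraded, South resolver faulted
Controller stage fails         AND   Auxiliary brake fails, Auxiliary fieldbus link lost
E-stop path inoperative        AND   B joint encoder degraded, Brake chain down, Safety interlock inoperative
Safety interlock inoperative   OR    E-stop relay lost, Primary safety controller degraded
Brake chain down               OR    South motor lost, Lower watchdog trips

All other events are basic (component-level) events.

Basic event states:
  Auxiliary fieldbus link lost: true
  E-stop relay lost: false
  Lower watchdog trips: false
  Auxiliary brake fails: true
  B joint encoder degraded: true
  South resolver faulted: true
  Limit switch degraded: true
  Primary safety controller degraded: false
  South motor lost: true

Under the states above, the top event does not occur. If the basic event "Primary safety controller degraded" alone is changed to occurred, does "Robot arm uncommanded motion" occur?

Counterfactual: set "Primary safety controller degraded" to occurred.
Brake chain down [OR]: South motor lost=occurs, Lower watchdog trips=not → at least one input occurs → occurs.
Safety interlock inoperative [OR]: E-stop relay lost=not, Primary safety controller degraded=occurs → at least one input occurs → occurs.
E-stop path inoperative [AND]: B joint encoder degraded=occurs, Brake chain down=occurs, Safety interlock inoperative=occurs → all inputs occur → occurs.
Controller stage fails [AND]: Auxiliary brake fails=occurs, Auxiliary fieldbus link lost=occurs → all inputs occur → occurs.
Servo loop fails [OR]: Controller stage fails=occurs, Limit switch degraded=occurs, South resolver faulted=occurs → at least one input occurs → occurs.
Robot arm uncommanded motion [AND]: E-stop path inoperative=occurs, Servo loop fails=occurs → all inputs occur → occurs.

Yes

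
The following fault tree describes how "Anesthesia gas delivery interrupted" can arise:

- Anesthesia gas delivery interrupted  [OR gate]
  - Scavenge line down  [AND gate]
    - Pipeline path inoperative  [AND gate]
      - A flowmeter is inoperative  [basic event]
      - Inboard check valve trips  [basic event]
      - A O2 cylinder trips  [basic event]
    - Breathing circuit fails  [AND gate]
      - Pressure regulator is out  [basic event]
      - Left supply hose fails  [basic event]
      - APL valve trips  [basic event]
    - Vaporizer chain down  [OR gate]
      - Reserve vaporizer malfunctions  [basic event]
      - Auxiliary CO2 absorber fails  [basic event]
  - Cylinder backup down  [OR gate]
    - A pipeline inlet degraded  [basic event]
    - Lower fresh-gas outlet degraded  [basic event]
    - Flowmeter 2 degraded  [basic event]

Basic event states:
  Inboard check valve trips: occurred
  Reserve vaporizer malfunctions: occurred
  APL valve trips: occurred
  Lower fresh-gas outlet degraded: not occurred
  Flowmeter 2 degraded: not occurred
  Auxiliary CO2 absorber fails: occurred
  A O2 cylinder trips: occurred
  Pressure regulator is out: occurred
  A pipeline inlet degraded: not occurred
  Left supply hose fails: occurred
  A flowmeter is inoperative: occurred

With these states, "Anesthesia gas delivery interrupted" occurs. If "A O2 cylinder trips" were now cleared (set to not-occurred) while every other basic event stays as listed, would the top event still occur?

No

Counterfactual: set "A O2 cylinder trips" to not occurred.
Pipeline path inoperative [AND]: A flowmeter is inoperative=occurs, Inboard check valve trips=occurs, A O2 cylinder trips=not → not all inputs occur → does not occur.
Breathing circuit fails [AND]: Pressure regulator is out=occurs, Left supply hose fails=occurs, APL valve trips=occurs → all inputs occur → occurs.
Vaporizer chain down [OR]: Reserve vaporizer malfunctions=occurs, Auxiliary CO2 absorber fails=occurs → at least one input occurs → occurs.
Scavenge line down [AND]: Pipeline path inoperative=not, Breathing circuit fails=occurs, Vaporizer chain down=occurs → not all inputs occur → does not occur.
Cylinder backup down [OR]: A pipeline inlet degraded=not, Lower fresh-gas outlet degraded=not, Flowmeter 2 degraded=not → no input occurs → does not occur.
Anesthesia gas delivery interrupted [OR]: Scavenge line down=not, Cylinder backup down=not → no input occurs → does not occur.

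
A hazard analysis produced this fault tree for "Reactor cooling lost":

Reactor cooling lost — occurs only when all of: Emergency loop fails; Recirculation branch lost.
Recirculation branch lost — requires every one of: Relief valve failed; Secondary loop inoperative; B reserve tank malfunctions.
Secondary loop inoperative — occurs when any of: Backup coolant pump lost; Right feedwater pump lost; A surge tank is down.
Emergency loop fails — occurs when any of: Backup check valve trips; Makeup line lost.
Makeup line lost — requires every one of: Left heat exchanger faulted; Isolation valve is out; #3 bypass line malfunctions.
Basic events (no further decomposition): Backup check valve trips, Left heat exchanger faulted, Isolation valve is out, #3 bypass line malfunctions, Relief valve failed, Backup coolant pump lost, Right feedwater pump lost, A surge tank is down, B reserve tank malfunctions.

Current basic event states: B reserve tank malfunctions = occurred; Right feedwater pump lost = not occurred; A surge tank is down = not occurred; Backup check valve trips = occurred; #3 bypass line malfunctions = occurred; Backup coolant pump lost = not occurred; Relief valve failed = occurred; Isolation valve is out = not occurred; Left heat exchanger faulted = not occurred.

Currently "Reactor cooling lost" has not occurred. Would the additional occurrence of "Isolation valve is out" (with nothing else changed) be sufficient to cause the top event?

Counterfactual: set "Isolation valve is out" to occurred.
Makeup line lost [AND]: Left heat exchanger faulted=not, Isolation valve is out=occurs, #3 bypass line malfunctions=occurs → not all inputs occur → does not occur.
Emergency loop fails [OR]: Backup check valve trips=occurs, Makeup line lost=not → at least one input occurs → occurs.
Secondary loop inoperative [OR]: Backup coolant pump lost=not, Right feedwater pump lost=not, A surge tank is down=not → no input occurs → does not occur.
Recirculation branch lost [AND]: Relief valve failed=occurs, Secondary loop inoperative=not, B reserve tank malfunctions=occurs → not all inputs occur → does not occur.
Reactor cooling lost [AND]: Emergency loop fails=occurs, Recirculation branch lost=not → not all inputs occur → does not occur.

No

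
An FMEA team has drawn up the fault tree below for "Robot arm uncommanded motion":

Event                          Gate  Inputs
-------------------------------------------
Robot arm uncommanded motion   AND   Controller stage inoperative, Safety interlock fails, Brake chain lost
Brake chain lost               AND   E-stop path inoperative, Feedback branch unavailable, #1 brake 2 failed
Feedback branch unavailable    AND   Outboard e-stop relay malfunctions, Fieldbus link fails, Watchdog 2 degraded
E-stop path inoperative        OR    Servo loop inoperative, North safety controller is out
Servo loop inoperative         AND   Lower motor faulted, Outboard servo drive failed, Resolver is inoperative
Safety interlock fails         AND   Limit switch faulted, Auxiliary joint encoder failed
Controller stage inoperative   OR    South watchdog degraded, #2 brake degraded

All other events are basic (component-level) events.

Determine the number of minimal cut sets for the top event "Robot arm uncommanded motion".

Controller stage inoperative [OR]: union of children's cut sets → 2 cut set(s).
Safety interlock fails [AND]: one cut set from each child combined → 1 × 1 = 1 cut set(s).
Servo loop inoperative [AND]: one cut set from each child combined → 1 × 1 × 1 = 1 cut set(s).
E-stop path inoperative [OR]: union of children's cut sets → 2 cut set(s).
Feedback branch unavailable [AND]: one cut set from each child combined → 1 × 1 × 1 = 1 cut set(s).
Brake chain lost [AND]: one cut set from each child combined → 2 × 1 × 1 = 2 cut set(s).
Robot arm uncommanded motion [AND]: one cut set from each child combined → 2 × 1 × 2 = 4 cut set(s).
Minimal cut sets: {#1 brake 2 failed, Auxiliary joint encoder failed, Fieldbus link fails, Limit switch faulted, Lower motor faulted, Outboard e-stop relay malfunctions, Outboard servo drive failed, Resolver is inoperative, South watchdog degraded, Watchdog 2 degraded}; {#1 brake 2 failed, Auxiliary joint encoder failed, Fieldbus link fails, Limit switch faulted, North safety controller is out, Outboard e-stop relay malfunctions, South watchdog degraded, Watchdog 2 degraded}; {#1 brake 2 failed, #2 brake degraded, Auxiliary joint encoder failed, Fieldbus link fails, Limit switch faulted, Lower motor faulted, Outboard e-stop relay malfunctions, Outboard servo drive failed, Resolver is inoperative, Watchdog 2 degraded}; {#1 brake 2 failed, #2 brake degraded, Auxiliary joint encoder failed, Fieldbus link fails, Limit switch faulted, North safety controller is out, Outboard e-stop relay malfunctions, Watchdog 2 degraded}.

4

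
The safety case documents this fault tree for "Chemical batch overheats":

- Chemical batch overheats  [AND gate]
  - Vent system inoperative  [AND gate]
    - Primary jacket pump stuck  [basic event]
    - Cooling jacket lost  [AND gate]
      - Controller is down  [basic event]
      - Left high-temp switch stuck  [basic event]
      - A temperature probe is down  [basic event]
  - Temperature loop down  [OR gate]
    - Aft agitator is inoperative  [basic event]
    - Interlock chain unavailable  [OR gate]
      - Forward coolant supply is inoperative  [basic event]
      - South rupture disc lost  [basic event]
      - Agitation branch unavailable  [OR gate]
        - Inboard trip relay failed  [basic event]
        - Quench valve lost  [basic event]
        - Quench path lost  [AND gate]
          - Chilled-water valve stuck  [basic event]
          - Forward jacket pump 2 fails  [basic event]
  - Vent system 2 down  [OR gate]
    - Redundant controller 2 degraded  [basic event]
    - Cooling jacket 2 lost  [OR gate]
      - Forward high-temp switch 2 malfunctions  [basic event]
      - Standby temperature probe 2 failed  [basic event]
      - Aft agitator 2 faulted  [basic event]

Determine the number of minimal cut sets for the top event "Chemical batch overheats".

24

Cooling jacket lost [AND]: one cut set from each child combined → 1 × 1 × 1 = 1 cut set(s).
Vent system inoperative [AND]: one cut set from each child combined → 1 × 1 = 1 cut set(s).
Quench path lost [AND]: one cut set from each child combined → 1 × 1 = 1 cut set(s).
Agitation branch unavailable [OR]: union of children's cut sets → 3 cut set(s).
Interlock chain unavailable [OR]: union of children's cut sets → 5 cut set(s).
Temperature loop down [OR]: union of children's cut sets → 6 cut set(s).
Cooling jacket 2 lost [OR]: union of children's cut sets → 3 cut set(s).
Vent system 2 down [OR]: union of children's cut sets → 4 cut set(s).
Chemical batch overheats [AND]: one cut set from each child combined → 1 × 6 × 4 = 24 cut set(s).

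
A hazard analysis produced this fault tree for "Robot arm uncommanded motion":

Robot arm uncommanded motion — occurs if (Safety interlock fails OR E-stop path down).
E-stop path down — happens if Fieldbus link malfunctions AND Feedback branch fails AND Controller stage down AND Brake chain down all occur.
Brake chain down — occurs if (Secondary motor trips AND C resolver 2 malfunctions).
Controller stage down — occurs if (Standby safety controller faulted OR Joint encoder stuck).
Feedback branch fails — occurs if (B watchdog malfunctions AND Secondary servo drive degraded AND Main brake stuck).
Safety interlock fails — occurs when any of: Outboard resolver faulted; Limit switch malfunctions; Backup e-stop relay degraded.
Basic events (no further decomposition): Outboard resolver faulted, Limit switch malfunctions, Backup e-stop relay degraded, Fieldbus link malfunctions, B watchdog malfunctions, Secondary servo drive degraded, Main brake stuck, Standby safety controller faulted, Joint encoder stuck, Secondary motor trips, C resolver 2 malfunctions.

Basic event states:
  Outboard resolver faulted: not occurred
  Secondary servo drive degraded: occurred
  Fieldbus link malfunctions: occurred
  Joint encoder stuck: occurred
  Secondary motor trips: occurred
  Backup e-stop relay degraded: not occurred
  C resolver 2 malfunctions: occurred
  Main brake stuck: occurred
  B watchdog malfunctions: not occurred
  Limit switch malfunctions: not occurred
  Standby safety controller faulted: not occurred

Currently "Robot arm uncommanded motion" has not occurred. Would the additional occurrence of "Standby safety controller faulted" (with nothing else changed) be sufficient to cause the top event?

Counterfactual: set "Standby safety controller faulted" to occurred.
Safety interlock fails [OR]: Outboard resolver faulted=not, Limit switch malfunctions=not, Backup e-stop relay degraded=not → no input occurs → does not occur.
Feedback branch fails [AND]: B watchdog malfunctions=not, Secondary servo drive degraded=occurs, Main brake stuck=occurs → not all inputs occur → does not occur.
Controller stage down [OR]: Standby safety controller faulted=occurs, Joint encoder stuck=occurs → at least one input occurs → occurs.
Brake chain down [AND]: Secondary motor trips=occurs, C resolver 2 malfunctions=occurs → all inputs occur → occurs.
E-stop path down [AND]: Fieldbus link malfunctions=occurs, Feedback branch fails=not, Controller stage down=occurs, Brake chain down=occurs → not all inputs occur → does not occur.
Robot arm uncommanded motion [OR]: Safety interlock fails=not, E-stop path down=not → no input occurs → does not occur.

No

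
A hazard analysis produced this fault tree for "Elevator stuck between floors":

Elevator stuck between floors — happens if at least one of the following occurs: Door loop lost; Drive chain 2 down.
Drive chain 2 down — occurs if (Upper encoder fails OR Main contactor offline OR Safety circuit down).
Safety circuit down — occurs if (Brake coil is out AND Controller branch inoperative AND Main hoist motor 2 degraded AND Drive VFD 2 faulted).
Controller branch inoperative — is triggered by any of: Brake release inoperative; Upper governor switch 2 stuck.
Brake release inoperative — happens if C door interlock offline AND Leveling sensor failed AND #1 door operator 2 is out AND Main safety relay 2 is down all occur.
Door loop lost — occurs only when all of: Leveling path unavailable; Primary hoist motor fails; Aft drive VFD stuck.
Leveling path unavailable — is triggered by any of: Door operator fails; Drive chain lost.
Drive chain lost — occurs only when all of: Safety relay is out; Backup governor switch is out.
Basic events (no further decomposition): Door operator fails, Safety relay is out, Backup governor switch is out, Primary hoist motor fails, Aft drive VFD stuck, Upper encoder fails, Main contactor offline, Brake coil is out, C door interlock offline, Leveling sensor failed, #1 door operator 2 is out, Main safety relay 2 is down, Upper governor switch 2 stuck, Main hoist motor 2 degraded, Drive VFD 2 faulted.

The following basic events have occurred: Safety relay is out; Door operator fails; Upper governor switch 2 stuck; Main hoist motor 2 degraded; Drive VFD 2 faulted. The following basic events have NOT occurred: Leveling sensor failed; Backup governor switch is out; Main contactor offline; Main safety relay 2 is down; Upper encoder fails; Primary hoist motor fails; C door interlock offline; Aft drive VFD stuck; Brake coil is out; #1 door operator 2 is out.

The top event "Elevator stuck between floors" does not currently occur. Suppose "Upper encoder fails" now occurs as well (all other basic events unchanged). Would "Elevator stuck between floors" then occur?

Counterfactual: set "Upper encoder fails" to occurred.
Drive chain lost [AND]: Safety relay is out=occurs, Backup governor switch is out=not → not all inputs occur → does not occur.
Leveling path unavailable [OR]: Door operator fails=occurs, Drive chain lost=not → at least one input occurs → occurs.
Door loop lost [AND]: Leveling path unavailable=occurs, Primary hoist motor fails=not, Aft drive VFD stuck=not → not all inputs occur → does not occur.
Brake release inoperative [AND]: C door interlock offline=not, Leveling sensor failed=not, #1 door operator 2 is out=not, Main safety relay 2 is down=not → not all inputs occur → does not occur.
Controller branch inoperative [OR]: Brake release inoperative=not, Upper governor switch 2 stuck=occurs → at least one input occurs → occurs.
Safety circuit down [AND]: Brake coil is out=not, Controller branch inoperative=occurs, Main hoist motor 2 degraded=occurs, Drive VFD 2 faulted=occurs → not all inputs occur → does not occur.
Drive chain 2 down [OR]: Upper encoder fails=occurs, Main contactor offline=not, Safety circuit down=not → at least one input occurs → occurs.
Elevator stuck between floors [OR]: Door loop lost=not, Drive chain 2 down=occurs → at least one input occurs → occurs.

Yes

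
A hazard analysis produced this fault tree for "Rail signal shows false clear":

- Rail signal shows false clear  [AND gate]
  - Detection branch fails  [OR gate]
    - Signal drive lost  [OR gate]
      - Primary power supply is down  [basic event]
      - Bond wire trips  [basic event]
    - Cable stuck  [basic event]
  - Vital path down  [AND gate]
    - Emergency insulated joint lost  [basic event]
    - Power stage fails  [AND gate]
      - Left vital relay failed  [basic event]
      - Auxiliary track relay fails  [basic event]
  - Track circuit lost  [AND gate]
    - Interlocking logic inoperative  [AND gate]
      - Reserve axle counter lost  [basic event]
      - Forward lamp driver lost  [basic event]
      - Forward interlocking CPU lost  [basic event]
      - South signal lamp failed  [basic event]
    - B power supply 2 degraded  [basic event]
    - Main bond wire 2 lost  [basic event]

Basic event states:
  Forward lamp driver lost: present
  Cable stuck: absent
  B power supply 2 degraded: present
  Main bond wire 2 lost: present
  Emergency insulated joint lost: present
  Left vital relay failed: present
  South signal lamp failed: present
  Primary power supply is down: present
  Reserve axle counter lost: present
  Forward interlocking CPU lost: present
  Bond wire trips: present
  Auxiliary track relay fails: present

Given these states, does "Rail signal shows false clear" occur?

Signal drive lost [OR]: Primary power supply is down=occurs, Bond wire trips=occurs → at least one input occurs → occurs.
Detection branch fails [OR]: Signal drive lost=occurs, Cable stuck=not → at least one input occurs → occurs.
Power stage fails [AND]: Left vital relay failed=occurs, Auxiliary track relay fails=occurs → all inputs occur → occurs.
Vital path down [AND]: Emergency insulated joint lost=occurs, Power stage fails=occurs → all inputs occur → occurs.
Interlocking logic inoperative [AND]: Reserve axle counter lost=occurs, Forward lamp driver lost=occurs, Forward interlocking CPU lost=occurs, South signal lamp failed=occurs → all inputs occur → occurs.
Track circuit lost [AND]: Interlocking logic inoperative=occurs, B power supply 2 degraded=occurs, Main bond wire 2 lost=occurs → all inputs occur → occurs.
Rail signal shows false clear [AND]: Detection branch fails=occurs, Vital path down=occurs, Track circuit lost=occurs → all inputs occur → occurs.

Yes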